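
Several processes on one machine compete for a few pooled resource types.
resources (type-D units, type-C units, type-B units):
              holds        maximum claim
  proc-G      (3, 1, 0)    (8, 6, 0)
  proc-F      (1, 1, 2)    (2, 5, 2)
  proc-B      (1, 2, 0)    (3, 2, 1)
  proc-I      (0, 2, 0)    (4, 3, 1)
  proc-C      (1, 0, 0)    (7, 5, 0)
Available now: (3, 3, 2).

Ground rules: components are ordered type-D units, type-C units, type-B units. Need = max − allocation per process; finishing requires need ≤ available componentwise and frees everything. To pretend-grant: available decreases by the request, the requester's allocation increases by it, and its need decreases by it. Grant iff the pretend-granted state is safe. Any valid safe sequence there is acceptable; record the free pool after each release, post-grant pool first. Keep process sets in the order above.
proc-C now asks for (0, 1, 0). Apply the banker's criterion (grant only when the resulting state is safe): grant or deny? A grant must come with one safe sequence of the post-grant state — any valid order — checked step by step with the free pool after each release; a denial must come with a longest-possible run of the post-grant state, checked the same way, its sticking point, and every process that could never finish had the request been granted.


GRANT. The post-grant state is safe; one safe sequence: proc-B, proc-I, proc-F, proc-G, proc-C.
Key observation: with (3, 2, 2) left after the transfer, proc-B can run at once — the state stays safe.
Step-by-step check of the post-grant state:
  pool = (3, 2, 2)
  proc-B: need (2, 0, 1) fits (3, 2, 2); releases (1, 2, 0), pool now (4, 4, 2)
  proc-I: need (4, 1, 1) fits (4, 4, 2); releases (0, 2, 0), pool now (4, 6, 2)
  proc-F: need (1, 4, 0) fits (4, 6, 2); releases (1, 1, 2), pool now (5, 7, 4)
  proc-G: need (5, 5, 0) fits (5, 7, 4); releases (3, 1, 0), pool now (8, 8, 4)
  proc-C: need (6, 4, 0) fits (8, 8, 4); releases (1, 1, 0), pool now (9, 9, 4)


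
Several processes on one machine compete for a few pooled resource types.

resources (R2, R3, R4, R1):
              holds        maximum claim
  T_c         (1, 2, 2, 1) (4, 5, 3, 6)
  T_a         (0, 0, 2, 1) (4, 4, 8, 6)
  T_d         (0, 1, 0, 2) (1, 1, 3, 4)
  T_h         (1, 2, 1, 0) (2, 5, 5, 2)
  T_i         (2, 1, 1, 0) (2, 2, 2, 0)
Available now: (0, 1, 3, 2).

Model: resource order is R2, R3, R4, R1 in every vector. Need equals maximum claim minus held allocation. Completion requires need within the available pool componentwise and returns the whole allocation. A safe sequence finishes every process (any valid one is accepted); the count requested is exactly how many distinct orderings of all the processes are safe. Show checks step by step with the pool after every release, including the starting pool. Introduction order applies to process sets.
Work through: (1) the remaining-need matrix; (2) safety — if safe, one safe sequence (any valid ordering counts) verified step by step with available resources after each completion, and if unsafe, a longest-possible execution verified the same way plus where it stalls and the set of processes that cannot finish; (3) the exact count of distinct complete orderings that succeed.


(1) Need matrix, components ordered R2, R3, R4, R1:
  T_c: (3, 3, 1, 5)
  T_a: (4, 4, 6, 5)
  T_d: (1, 0, 3, 2)
  T_h: (1, 3, 4, 2)
  T_i: (0, 1, 1, 0)
(2) UNSAFE — no complete ordering exists.
Key observation: once T_i, T_d, T_h finish, the pool peaks at (3, 5, 5, 4) — and every remaining process still needs more R1 than that.
Going as far as possible: T_i, T_d, T_h; after that, nothing fits. Step-by-step check:
  pool = (0, 1, 3, 2)
  run T_i (needs (0, 1, 1, 0), free (0, 1, 3, 2)); after release of (2, 1, 1, 0) the pool is (2, 2, 4, 2)
  run T_d (needs (1, 0, 3, 2), free (2, 2, 4, 2)); after release of (0, 1, 0, 2) the pool is (2, 3, 4, 4)
  run T_h (needs (1, 3, 4, 2), free (2, 3, 4, 4)); after release of (1, 2, 1, 0) the pool is (3, 5, 5, 4)
  T_c still needs (3, 3, 1, 5) but only (3, 5, 5, 4) is free — short on R1
  T_a still needs (4, 4, 6, 5) but only (3, 5, 5, 4) is free — short on R2, R4 and R1
Processes that can never finish: T_c and T_a.
(3) Precisely 0 of the possible complete orderings are safe sequences.


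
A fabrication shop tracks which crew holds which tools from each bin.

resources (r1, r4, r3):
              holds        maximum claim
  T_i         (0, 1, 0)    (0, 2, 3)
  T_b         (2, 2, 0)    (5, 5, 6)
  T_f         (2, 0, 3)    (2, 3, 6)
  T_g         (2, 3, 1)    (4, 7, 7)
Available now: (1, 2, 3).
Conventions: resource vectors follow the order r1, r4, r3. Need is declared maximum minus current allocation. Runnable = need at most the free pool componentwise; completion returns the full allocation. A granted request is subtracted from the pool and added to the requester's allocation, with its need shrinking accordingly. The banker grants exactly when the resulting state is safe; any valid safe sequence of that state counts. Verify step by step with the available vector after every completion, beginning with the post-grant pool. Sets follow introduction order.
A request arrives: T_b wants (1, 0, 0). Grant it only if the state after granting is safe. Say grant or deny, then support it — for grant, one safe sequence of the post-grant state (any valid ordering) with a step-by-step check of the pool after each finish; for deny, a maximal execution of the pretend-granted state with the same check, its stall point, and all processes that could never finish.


GRANT: granting preserves safety; a valid post-grant sequence is T_i, T_f, T_b, T_g.
Key observation: post-grant, (0, 2, 3) remains, and an order beginning with T_i completes everyone.
Step-by-step check of the post-grant state:
  pool = (0, 2, 3)
  T_i: need (0, 1, 3) fits (0, 2, 3); releases (0, 1, 0), pool now (0, 3, 3)
  T_f: need (0, 3, 3) fits (0, 3, 3); releases (2, 0, 3), pool now (2, 3, 6)
  T_b: need (2, 3, 6) fits (2, 3, 6); releases (3, 2, 0), pool now (5, 5, 6)
  T_g: need (2, 4, 6) fits (5, 5, 6); releases (2, 3, 1), pool now (7, 8, 7)


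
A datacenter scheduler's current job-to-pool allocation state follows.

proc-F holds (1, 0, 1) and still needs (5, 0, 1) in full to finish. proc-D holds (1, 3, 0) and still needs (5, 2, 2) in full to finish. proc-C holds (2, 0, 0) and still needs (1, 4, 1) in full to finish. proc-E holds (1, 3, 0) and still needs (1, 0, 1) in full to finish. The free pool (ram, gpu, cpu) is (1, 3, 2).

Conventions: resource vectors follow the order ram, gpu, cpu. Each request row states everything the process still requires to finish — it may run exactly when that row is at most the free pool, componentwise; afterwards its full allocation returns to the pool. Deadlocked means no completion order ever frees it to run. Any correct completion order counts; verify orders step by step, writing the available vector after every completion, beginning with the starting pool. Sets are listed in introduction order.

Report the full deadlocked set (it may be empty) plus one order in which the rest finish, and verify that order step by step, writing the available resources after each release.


Deadlocked: proc-F and proc-D.
Key observation: the pool after proc-E, proc-C is (4, 6, 2); every surviving request exceeds it in ram, so progress ends there.
A valid finishing order for the others: proc-E, proc-C. Step-by-step check:
  pool = (1, 3, 2)
  run proc-E (needs (1, 0, 1), free (1, 3, 2)); after release of (1, 3, 0) the pool is (2, 6, 2)
  run proc-C (needs (1, 4, 1), free (2, 6, 2)); after release of (2, 0, 0) the pool is (4, 6, 2)
The stuck group stays short no matter what:
  proc-F still needs (5, 0, 1) but only (4, 6, 2) is free — short on ram
  proc-D still needs (5, 2, 2) but only (4, 6, 2) is free — short on ram


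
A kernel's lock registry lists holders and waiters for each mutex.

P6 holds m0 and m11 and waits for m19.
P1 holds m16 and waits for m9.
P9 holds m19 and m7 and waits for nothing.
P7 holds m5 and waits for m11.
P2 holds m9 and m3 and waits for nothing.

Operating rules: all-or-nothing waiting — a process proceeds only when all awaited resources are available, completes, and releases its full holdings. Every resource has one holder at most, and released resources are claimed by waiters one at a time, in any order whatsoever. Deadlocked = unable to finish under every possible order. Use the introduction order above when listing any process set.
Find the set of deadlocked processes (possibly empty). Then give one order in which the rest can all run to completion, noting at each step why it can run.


The deadlocked set is empty.
Key observation: there is no circular wait here — follow any chain and it reaches a process that is free to run now.
A valid finishing order for the others: P9, P6, P2, P7, P1.
Check, step by step:
  run P9 (it waits on nothing); releases m19 and m7
  P6 waits on m19 — all released -> runs and releases m0 and m11
  run P2 (it waits on nothing); releases m9 and m3
  P7 waits on m11 — all released -> runs and releases m5
  P1 waits on m9 — all released -> runs and releases m16


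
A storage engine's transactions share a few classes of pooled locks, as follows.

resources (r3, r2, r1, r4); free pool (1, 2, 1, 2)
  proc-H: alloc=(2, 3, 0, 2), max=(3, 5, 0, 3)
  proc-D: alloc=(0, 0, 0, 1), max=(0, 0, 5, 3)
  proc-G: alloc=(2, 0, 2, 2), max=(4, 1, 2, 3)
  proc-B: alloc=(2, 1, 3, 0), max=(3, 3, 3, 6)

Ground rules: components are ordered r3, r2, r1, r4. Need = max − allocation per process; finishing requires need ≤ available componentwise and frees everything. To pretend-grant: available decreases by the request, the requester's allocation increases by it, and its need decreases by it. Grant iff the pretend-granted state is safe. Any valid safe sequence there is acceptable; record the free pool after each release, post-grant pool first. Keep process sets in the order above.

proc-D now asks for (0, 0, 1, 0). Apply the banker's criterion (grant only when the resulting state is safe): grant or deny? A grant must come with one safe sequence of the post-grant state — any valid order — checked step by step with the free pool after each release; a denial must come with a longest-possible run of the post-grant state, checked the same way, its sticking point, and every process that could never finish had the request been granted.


GRANT — the state after the grant stays safe, e.g. via proc-H, proc-G, proc-B, proc-D.
Key observation: even at the reduced pool (1, 2, 0, 2), proc-H fits immediately, so safety survives the grant.
Check on the post-grant state, step by step:
  pool = (1, 2, 0, 2)
  proc-H needs (1, 2, 0, 1) <= (1, 2, 0, 2) -> finishes; pool += (2, 3, 0, 2) = (3, 5, 0, 4)
  proc-G needs (2, 1, 0, 1) <= (3, 5, 0, 4) -> finishes; pool += (2, 0, 2, 2) = (5, 5, 2, 6)
  proc-B needs (1, 2, 0, 6) <= (5, 5, 2, 6) -> finishes; pool += (2, 1, 3, 0) = (7, 6, 5, 6)
  proc-D needs (0, 0, 4, 2) <= (7, 6, 5, 6) -> finishes; pool += (0, 0, 1, 1) = (7, 6, 6, 7)


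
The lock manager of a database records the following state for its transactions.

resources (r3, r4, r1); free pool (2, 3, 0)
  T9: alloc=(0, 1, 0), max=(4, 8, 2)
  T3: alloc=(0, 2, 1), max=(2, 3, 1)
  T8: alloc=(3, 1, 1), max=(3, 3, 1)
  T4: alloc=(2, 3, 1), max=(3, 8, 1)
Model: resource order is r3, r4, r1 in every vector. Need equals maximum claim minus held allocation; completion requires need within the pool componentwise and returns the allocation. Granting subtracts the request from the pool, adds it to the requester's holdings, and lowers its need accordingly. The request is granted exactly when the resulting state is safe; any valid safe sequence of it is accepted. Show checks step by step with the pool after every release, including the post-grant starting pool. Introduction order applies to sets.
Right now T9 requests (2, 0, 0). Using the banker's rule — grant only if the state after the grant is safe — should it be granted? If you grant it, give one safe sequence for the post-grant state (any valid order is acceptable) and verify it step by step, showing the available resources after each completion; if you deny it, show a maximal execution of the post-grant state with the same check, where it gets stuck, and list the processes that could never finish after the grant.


GRANT: granting preserves safety; a valid post-grant sequence is T8, T3, T4, T9.
Key observation: even at the reduced pool (0, 3, 0), T8 fits immediately, so safety survives the grant.
Step-by-step check of the post-grant state:
  pool = (0, 3, 0)
  run T8 (needs (0, 2, 0), free (0, 3, 0)); after release of (3, 1, 1) the pool is (3, 4, 1)
  run T3 (needs (2, 1, 0), free (3, 4, 1)); after release of (0, 2, 1) the pool is (3, 6, 2)
  run T4 (needs (1, 5, 0), free (3, 6, 2)); after release of (2, 3, 1) the pool is (5, 9, 3)
  run T9 (needs (2, 7, 2), free (5, 9, 3)); after release of (2, 1, 0) the pool is (7, 10, 3)


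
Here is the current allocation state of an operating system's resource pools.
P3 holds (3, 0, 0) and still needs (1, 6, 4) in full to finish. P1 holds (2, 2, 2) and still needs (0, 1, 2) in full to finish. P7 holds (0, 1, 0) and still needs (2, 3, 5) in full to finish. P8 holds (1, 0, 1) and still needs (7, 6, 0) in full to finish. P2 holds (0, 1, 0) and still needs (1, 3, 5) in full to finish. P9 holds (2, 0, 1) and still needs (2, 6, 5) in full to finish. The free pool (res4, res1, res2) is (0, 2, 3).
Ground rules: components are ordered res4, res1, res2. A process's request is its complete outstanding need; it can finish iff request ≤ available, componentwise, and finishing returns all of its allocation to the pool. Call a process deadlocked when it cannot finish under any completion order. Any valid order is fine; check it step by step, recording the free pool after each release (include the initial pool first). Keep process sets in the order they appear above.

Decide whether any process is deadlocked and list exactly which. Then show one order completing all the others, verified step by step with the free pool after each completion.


The deadlocked set is empty.
Key observation: no deadlock: P1 fits now, and the freed resources carry the rest through.
The rest can finish in the order P1, P2, P7, P9, P3, P8. Walking it through:
  pool = (0, 2, 3)
  P1: need (0, 1, 2) fits (0, 2, 3); releases (2, 2, 2), pool now (2, 4, 5)
  P2: need (1, 3, 5) fits (2, 4, 5); releases (0, 1, 0), pool now (2, 5, 5)
  P7: need (2, 3, 5) fits (2, 5, 5); releases (0, 1, 0), pool now (2, 6, 5)
  P9: need (2, 6, 5) fits (2, 6, 5); releases (2, 0, 1), pool now (4, 6, 6)
  P3: need (1, 6, 4) fits (4, 6, 6); releases (3, 0, 0), pool now (7, 6, 6)
  P8: need (7, 6, 0) fits (7, 6, 6); releases (1, 0, 1), pool now (8, 6, 7)


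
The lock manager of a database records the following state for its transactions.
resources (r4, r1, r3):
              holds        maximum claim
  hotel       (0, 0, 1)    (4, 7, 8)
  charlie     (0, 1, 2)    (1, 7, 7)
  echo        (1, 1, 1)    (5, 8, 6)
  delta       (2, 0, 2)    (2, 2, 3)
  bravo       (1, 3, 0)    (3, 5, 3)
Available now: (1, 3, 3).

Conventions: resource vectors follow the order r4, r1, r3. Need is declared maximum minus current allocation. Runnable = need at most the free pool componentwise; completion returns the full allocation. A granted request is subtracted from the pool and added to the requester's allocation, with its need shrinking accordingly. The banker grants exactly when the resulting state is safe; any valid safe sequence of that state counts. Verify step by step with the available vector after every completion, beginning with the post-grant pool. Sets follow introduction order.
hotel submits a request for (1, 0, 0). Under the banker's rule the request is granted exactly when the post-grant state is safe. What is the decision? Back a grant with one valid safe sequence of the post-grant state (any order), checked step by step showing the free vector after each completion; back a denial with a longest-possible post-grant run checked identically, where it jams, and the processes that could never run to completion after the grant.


GRANT. The post-grant state is safe; one safe sequence: delta, bravo, charlie, hotel, echo.
Key observation: granting shrinks the pool to (0, 3, 3), yet delta still fits and the chain goes through.
Check on the post-grant state, step by step:
  pool = (0, 3, 3)
  delta: need (0, 2, 1) fits (0, 3, 3); releases (2, 0, 2), pool now (2, 3, 5)
  bravo: need (2, 2, 3) fits (2, 3, 5); releases (1, 3, 0), pool now (3, 6, 5)
  charlie: need (1, 6, 5) fits (3, 6, 5); releases (0, 1, 2), pool now (3, 7, 7)
  hotel: need (3, 7, 7) fits (3, 7, 7); releases (1, 0, 1), pool now (4, 7, 8)
  echo: need (4, 7, 5) fits (4, 7, 8); releases (1, 1, 1), pool now (5, 8, 9)


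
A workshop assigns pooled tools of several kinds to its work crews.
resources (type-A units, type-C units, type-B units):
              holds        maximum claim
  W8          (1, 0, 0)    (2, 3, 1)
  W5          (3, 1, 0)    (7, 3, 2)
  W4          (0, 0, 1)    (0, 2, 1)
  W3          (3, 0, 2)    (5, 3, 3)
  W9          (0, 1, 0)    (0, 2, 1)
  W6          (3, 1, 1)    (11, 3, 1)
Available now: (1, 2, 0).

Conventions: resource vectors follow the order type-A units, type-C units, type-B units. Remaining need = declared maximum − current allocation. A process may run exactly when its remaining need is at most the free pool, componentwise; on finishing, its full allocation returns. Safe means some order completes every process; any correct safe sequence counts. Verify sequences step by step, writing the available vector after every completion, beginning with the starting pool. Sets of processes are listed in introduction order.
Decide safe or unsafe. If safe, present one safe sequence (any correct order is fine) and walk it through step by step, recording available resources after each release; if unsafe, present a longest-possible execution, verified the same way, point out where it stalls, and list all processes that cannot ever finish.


SAFE, for example via the order W4, W9, W8, W3, W5, W6.
Key observation: W4 marks the first exact bind of the order: its need (0, 2, 0) fits the free (1, 2, 0) with zero slack on a requested resource.
Walking it through:
  pool = (1, 2, 0)
  W4 needs (0, 2, 0) <= (1, 2, 0) -> finishes; pool += (0, 0, 1) = (1, 2, 1)
  W9 needs (0, 1, 1) <= (1, 2, 1) -> finishes; pool += (0, 1, 0) = (1, 3, 1)
  W8 needs (1, 3, 1) <= (1, 3, 1) -> finishes; pool += (1, 0, 0) = (2, 3, 1)
  W3 needs (2, 3, 1) <= (2, 3, 1) -> finishes; pool += (3, 0, 2) = (5, 3, 3)
  W5 needs (4, 2, 2) <= (5, 3, 3) -> finishes; pool += (3, 1, 0) = (8, 4, 3)
  W6 needs (8, 2, 0) <= (8, 4, 3) -> finishes; pool += (3, 1, 1) = (11, 5, 4)


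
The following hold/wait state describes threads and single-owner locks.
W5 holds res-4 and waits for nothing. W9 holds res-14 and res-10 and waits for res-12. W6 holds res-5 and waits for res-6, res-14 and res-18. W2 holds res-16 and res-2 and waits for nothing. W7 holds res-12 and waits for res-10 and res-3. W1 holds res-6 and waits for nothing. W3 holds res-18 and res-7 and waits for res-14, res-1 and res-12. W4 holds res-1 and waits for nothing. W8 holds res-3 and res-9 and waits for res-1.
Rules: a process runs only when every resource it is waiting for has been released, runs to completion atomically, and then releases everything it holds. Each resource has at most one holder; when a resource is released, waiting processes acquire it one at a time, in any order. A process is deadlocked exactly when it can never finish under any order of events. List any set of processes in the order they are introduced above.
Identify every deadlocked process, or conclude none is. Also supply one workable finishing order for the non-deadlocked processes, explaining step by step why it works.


Deadlocked: W9, W6, W7 and W3.
Key observation: the cycle W9 -> W7 -> W9 can never break — each member waits on the next; W6 and W3 wait into the deadlock from upstream.
One completion order for the rest: W1, W5, W4, W2, W8.
Verifying each step:
  W1 waits on nothing -> runs at once and releases res-6
  W5 waits on nothing -> runs at once and releases res-4
  W4 waits on nothing -> runs at once and releases res-1
  W2 waits on nothing -> runs at once and releases res-16 and res-2
  W8: everything it awaited (res-1) is free; runs, freeing res-3 and res-9


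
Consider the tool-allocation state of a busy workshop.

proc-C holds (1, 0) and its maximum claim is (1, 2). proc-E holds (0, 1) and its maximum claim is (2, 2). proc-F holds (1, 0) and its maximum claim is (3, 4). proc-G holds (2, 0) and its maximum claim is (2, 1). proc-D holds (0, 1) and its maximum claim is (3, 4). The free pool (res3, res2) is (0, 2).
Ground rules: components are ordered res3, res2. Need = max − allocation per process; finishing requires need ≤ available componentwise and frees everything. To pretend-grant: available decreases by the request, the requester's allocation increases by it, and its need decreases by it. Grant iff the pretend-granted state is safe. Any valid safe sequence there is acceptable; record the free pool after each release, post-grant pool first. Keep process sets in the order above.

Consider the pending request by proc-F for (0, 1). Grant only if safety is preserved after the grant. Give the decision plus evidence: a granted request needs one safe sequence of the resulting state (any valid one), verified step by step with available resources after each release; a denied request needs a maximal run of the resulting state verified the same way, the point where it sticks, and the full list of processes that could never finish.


DENY — the pretend-granted state is unsafe.
Key observation: after proc-G, proc-E, proc-C complete, (3, 2) is the best the pool ever gets, yet each leftover process wants more res2.
On the post-grant state, proc-G, proc-E, proc-C is a maximal run — nothing extends it. Walking it through:
  pool = (0, 1)
  proc-G: need (0, 1) fits (0, 1); releases (2, 0), pool now (2, 1)
  proc-E: need (2, 1) fits (2, 1); releases (0, 1), pool now (2, 2)
  proc-C: need (0, 2) fits (2, 2); releases (1, 0), pool now (3, 2)
  blocked: proc-F wants (2, 3), pool (3, 2) — not enough res2
  blocked: proc-D wants (3, 3), pool (3, 2) — not enough res2
Post-grant, the permanently blocked set is proc-F and proc-D.


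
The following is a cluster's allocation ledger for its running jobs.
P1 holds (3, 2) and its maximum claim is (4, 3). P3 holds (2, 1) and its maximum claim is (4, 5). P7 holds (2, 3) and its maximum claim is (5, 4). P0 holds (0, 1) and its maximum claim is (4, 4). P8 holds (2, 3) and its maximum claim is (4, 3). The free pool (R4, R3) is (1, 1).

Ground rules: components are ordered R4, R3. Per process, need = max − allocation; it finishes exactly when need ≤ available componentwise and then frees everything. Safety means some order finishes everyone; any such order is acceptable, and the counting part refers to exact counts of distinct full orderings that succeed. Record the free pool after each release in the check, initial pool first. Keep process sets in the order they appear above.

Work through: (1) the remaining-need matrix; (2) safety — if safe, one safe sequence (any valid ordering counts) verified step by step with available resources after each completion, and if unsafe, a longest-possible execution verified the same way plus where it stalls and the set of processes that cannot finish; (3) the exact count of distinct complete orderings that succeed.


(1) Remaining need (order R4, R3):
  P1: (1, 1)
  P3: (2, 4)
  P7: (3, 1)
  P0: (4, 3)
  P8: (2, 0)
(2) SAFE. One safe sequence: P1, P8, P0, P3, P7.
Key observation: at P1 the run first touches a limit — (1, 1) against (1, 1), exact on a resource it actually requests.
Walking it through:
  pool = (1, 1)
  P1 needs (1, 1) <= (1, 1) -> finishes; pool += (3, 2) = (4, 3)
  P8 needs (2, 0) <= (4, 3) -> finishes; pool += (2, 3) = (6, 6)
  P0 needs (4, 3) <= (6, 6) -> finishes; pool += (0, 1) = (6, 7)
  P3 needs (2, 4) <= (6, 7) -> finishes; pool += (2, 1) = (8, 8)
  P7 needs (3, 1) <= (8, 8) -> finishes; pool += (2, 3) = (10, 11)
(3) The exact count: 18 of the possible complete orderings are safe sequences.


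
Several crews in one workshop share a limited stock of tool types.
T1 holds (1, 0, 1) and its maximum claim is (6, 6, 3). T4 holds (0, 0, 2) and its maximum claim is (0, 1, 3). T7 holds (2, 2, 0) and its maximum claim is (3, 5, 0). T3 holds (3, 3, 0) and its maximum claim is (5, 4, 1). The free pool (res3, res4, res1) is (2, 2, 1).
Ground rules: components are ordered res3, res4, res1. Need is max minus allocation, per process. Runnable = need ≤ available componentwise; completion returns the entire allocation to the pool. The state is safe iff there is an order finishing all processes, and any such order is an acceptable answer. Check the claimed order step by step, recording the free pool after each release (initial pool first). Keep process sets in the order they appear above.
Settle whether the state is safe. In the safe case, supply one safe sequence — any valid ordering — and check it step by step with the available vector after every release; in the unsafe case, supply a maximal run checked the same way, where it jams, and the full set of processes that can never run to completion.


SAFE — a valid safe sequence is T3, T7, T4, T1.
Key observation: reading the order forward, T3 is the first process whose need (2, 1, 1) meets the free pool (2, 2, 1) exactly on a resource it requests.
Step-by-step check:
  pool = (2, 2, 1)
  T3 needs (2, 1, 1) <= (2, 2, 1) -> finishes; pool += (3, 3, 0) = (5, 5, 1)
  T7 needs (1, 3, 0) <= (5, 5, 1) -> finishes; pool += (2, 2, 0) = (7, 7, 1)
  T4 needs (0, 1, 1) <= (7, 7, 1) -> finishes; pool += (0, 0, 2) = (7, 7, 3)
  T1 needs (5, 6, 2) <= (7, 7, 3) -> finishes; pool += (1, 0, 1) = (8, 7, 4)


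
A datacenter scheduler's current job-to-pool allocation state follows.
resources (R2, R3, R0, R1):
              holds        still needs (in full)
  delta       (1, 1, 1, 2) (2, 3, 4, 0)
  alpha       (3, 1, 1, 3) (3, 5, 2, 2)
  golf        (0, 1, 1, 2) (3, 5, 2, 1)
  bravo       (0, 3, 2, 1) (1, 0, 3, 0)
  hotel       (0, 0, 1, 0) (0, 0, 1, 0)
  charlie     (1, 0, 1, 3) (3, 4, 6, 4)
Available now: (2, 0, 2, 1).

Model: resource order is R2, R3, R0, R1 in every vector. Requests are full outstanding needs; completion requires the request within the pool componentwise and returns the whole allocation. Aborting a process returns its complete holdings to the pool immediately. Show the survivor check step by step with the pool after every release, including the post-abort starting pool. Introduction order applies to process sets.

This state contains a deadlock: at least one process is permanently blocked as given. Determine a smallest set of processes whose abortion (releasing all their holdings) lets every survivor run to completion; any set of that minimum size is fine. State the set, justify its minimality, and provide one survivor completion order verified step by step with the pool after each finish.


The answer: abort alpha.
Key observation: golf could never have finished before the abort; with (3, 1, 1, 3) returned by alpha, it fits at step 4.
No smaller set exists: with zero aborts the deadlock remains.
The survivors complete as bravo, delta, charlie, golf, hotel. Walking it through (starting from the post-abort pool):
  pool = (5, 1, 3, 4)
  bravo needs (1, 0, 3, 0) <= (5, 1, 3, 4) -> finishes; pool += (0, 3, 2, 1) = (5, 4, 5, 5)
  delta needs (2, 3, 4, 0) <= (5, 4, 5, 5) -> finishes; pool += (1, 1, 1, 2) = (6, 5, 6, 7)
  charlie needs (3, 4, 6, 4) <= (6, 5, 6, 7) -> finishes; pool += (1, 0, 1, 3) = (7, 5, 7, 10)
  golf needs (3, 5, 2, 1) <= (7, 5, 7, 10) -> finishes; pool += (0, 1, 1, 2) = (7, 6, 8, 12)
  hotel needs (0, 0, 1, 0) <= (7, 6, 8, 12) -> finishes; pool += (0, 0, 1, 0) = (7, 6, 9, 12)


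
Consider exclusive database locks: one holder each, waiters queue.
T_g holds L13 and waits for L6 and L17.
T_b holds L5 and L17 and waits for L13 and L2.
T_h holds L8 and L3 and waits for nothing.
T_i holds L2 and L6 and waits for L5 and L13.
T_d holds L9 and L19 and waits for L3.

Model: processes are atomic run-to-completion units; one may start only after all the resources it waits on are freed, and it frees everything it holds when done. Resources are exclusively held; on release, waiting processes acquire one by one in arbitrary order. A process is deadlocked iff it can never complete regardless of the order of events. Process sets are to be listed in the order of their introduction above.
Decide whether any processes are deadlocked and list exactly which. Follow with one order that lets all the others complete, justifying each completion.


Deadlocked: T_g, T_b and T_i.
Key observation: nobody on the ring T_g -> T_b -> T_g can start until another member finishes, which never happens; T_i is caught in further circular waits.
A valid finishing order for the others: T_h, T_d.
Step-by-step check:
  T_h waits on nothing -> runs at once and releases L8 and L3
  run T_d (all its waits — L3 — are resolved); releases L9 and L19


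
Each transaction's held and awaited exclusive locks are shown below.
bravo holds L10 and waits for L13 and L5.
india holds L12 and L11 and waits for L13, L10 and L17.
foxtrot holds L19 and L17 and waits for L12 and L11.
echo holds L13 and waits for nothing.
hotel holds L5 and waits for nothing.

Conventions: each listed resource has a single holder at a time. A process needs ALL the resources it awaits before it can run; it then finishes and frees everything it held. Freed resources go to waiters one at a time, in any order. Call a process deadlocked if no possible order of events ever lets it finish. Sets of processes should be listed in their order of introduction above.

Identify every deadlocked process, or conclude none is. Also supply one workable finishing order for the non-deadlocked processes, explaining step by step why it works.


Deadlocked: india and foxtrot.
Key observation: the cycle india -> foxtrot -> india can never break — each member waits on the next; no other process is dragged down with it.
A valid finishing order for the others: hotel, echo, bravo.
Verifying each step:
  hotel: no waits; runs immediately, freeing L5
  echo: no waits; runs immediately, freeing L13
  run bravo (all its waits — L13 and L5 — are resolved); releases L10


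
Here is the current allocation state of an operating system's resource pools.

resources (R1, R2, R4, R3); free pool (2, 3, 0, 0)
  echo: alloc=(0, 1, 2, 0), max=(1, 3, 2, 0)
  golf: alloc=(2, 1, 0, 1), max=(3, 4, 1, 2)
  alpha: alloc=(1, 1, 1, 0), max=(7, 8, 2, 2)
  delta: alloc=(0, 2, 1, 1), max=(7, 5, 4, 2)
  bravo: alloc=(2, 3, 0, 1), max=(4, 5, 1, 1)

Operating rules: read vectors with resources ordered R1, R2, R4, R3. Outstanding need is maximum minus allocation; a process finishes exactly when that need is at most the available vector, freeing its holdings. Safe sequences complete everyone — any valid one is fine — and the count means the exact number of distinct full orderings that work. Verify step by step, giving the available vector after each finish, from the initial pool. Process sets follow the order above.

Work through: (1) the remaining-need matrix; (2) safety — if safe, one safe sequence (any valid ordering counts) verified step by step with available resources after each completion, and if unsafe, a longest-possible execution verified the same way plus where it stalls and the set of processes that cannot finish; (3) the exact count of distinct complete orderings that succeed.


(1) Outstanding need per process (order R1, R2, R4, R3):
  echo: (1, 2, 0, 0)
  golf: (1, 3, 1, 1)
  alpha: (6, 7, 1, 2)
  delta: (7, 3, 3, 1)
  bravo: (2, 2, 1, 0)
(2) The state is SAFE; one workable sequence: echo, bravo, golf, alpha, delta.
Key observation: bravo is the earliest step where a requested resource binds exactly: need (2, 2, 1, 0), pool (2, 4, 2, 0) at its turn.
Check, step by step:
  pool = (2, 3, 0, 0)
  echo: need (1, 2, 0, 0) fits (2, 3, 0, 0); releases (0, 1, 2, 0), pool now (2, 4, 2, 0)
  bravo: need (2, 2, 1, 0) fits (2, 4, 2, 0); releases (2, 3, 0, 1), pool now (4, 7, 2, 1)
  golf: need (1, 3, 1, 1) fits (4, 7, 2, 1); releases (2, 1, 0, 1), pool now (6, 8, 2, 2)
  alpha: need (6, 7, 1, 2) fits (6, 8, 2, 2); releases (1, 1, 1, 0), pool now (7, 9, 3, 2)
  delta: need (7, 3, 3, 1) fits (7, 9, 3, 2); releases (0, 2, 1, 1), pool now (7, 11, 4, 3)
(3) Exactly 1 of the possible complete orderings is a safe sequence.


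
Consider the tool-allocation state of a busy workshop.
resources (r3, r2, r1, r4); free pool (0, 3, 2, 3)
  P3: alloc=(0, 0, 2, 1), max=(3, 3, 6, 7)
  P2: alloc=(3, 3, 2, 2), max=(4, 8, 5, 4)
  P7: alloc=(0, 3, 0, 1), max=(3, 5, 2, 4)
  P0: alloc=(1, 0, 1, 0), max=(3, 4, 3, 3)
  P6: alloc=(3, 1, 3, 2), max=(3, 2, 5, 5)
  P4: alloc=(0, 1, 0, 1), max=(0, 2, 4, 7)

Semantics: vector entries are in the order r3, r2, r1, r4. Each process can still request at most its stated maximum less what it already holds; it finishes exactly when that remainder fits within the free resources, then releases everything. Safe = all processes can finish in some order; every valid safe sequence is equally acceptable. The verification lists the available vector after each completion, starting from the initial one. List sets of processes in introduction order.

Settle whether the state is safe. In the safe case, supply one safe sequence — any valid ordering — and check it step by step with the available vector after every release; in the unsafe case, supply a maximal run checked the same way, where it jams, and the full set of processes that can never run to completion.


SAFE. One safe sequence: P6, P0, P7, P2, P4, P3.
Key observation: reading the order forward, P6 is the first process whose need (0, 1, 2, 3) meets the free pool (0, 3, 2, 3) exactly on a resource it requests.
Verifying each step:
  pool = (0, 3, 2, 3)
  run P6 (needs (0, 1, 2, 3), free (0, 3, 2, 3)); after release of (3, 1, 3, 2) the pool is (3, 4, 5, 5)
  run P0 (needs (2, 4, 2, 3), free (3, 4, 5, 5)); after release of (1, 0, 1, 0) the pool is (4, 4, 6, 5)
  run P7 (needs (3, 2, 2, 3), free (4, 4, 6, 5)); after release of (0, 3, 0, 1) the pool is (4, 7, 6, 6)
  run P2 (needs (1, 5, 3, 2), free (4, 7, 6, 6)); after release of (3, 3, 2, 2) the pool is (7, 10, 8, 8)
  run P4 (needs (0, 1, 4, 6), free (7, 10, 8, 8)); after release of (0, 1, 0, 1) the pool is (7, 11, 8, 9)
  run P3 (needs (3, 3, 4, 6), free (7, 11, 8, 9)); after release of (0, 0, 2, 1) the pool is (7, 11, 10, 10)


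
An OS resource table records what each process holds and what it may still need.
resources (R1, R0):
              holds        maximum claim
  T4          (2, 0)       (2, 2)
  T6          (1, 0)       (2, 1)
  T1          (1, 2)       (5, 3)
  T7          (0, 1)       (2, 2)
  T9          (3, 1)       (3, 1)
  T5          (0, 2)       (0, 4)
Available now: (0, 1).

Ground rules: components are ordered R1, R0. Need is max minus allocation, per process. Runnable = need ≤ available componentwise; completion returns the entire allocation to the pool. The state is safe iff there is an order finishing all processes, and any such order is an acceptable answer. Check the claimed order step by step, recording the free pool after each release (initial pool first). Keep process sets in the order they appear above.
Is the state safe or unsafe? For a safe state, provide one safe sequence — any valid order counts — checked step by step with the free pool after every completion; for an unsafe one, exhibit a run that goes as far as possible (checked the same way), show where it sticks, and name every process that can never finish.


The state is SAFE; one workable sequence: T9, T6, T4, T1, T5, T7.
Key observation: reading the order forward, T4 is the first process whose need (0, 2) meets the free pool (4, 2) exactly on a resource it requests.
Verifying each step:
  pool = (0, 1)
  run T9 (needs (0, 0), free (0, 1)); after release of (3, 1) the pool is (3, 2)
  run T6 (needs (1, 1), free (3, 2)); after release of (1, 0) the pool is (4, 2)
  run T4 (needs (0, 2), free (4, 2)); after release of (2, 0) the pool is (6, 2)
  run T1 (needs (4, 1), free (6, 2)); after release of (1, 2) the pool is (7, 4)
  run T5 (needs (0, 2), free (7, 4)); after release of (0, 2) the pool is (7, 6)
  run T7 (needs (2, 1), free (7, 6)); after release of (0, 1) the pool is (7, 7)


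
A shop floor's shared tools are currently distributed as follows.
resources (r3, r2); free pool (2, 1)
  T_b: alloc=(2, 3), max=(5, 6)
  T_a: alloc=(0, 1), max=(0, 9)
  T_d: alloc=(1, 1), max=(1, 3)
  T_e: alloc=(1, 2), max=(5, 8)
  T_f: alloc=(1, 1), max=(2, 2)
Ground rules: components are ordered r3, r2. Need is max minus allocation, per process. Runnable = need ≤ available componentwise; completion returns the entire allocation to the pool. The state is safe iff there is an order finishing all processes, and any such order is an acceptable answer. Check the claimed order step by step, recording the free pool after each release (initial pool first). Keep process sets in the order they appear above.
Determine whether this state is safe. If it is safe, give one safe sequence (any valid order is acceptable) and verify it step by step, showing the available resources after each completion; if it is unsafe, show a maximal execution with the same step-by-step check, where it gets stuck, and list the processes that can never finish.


The state is SAFE; one workable sequence: T_f, T_d, T_b, T_e, T_a.
Key observation: T_f is the earliest step where a requested resource binds exactly: need (1, 1), pool (2, 1) at its turn.
Step-by-step check:
  pool = (2, 1)
  T_f: need (1, 1) fits (2, 1); releases (1, 1), pool now (3, 2)
  T_d: need (0, 2) fits (3, 2); releases (1, 1), pool now (4, 3)
  T_b: need (3, 3) fits (4, 3); releases (2, 3), pool now (6, 6)
  T_e: need (4, 6) fits (6, 6); releases (1, 2), pool now (7, 8)
  T_a: need (0, 8) fits (7, 8); releases (0, 1), pool now (7, 9)


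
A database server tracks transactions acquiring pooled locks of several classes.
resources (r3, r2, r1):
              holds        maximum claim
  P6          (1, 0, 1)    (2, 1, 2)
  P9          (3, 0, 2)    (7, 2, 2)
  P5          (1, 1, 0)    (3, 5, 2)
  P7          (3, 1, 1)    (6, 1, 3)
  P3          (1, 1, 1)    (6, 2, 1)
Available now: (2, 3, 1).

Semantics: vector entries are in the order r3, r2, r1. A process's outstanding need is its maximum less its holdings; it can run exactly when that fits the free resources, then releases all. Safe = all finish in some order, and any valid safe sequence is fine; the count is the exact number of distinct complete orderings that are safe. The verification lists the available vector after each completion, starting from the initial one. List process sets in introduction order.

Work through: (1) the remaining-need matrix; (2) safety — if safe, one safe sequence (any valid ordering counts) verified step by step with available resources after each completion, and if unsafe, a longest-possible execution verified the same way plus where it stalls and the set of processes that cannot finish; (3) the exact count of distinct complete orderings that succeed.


(1) Remaining need (order r3, r2, r1):
  P6: (1, 1, 1)
  P9: (4, 2, 0)
  P5: (2, 4, 2)
  P7: (3, 0, 2)
  P3: (5, 1, 0)
(2) SAFE — a valid safe sequence is P6, P7, P5, P9, P3.
Key observation: the first exact fit in this order is P6 — it needs (1, 1, 1) with (2, 3, 1) free, meeting a requested resource to the last unit.
Check, step by step:
  pool = (2, 3, 1)
  run P6 (needs (1, 1, 1), free (2, 3, 1)); after release of (1, 0, 1) the pool is (3, 3, 2)
  run P7 (needs (3, 0, 2), free (3, 3, 2)); after release of (3, 1, 1) the pool is (6, 4, 3)
  run P5 (needs (2, 4, 2), free (6, 4, 3)); after release of (1, 1, 0) the pool is (7, 5, 3)
  run P9 (needs (4, 2, 0), free (7, 5, 3)); after release of (3, 0, 2) the pool is (10, 5, 5)
  run P3 (needs (5, 1, 0), free (10, 5, 5)); after release of (1, 1, 1) the pool is (11, 6, 6)
(3) Precisely 6 of the possible complete orderings are safe sequences.


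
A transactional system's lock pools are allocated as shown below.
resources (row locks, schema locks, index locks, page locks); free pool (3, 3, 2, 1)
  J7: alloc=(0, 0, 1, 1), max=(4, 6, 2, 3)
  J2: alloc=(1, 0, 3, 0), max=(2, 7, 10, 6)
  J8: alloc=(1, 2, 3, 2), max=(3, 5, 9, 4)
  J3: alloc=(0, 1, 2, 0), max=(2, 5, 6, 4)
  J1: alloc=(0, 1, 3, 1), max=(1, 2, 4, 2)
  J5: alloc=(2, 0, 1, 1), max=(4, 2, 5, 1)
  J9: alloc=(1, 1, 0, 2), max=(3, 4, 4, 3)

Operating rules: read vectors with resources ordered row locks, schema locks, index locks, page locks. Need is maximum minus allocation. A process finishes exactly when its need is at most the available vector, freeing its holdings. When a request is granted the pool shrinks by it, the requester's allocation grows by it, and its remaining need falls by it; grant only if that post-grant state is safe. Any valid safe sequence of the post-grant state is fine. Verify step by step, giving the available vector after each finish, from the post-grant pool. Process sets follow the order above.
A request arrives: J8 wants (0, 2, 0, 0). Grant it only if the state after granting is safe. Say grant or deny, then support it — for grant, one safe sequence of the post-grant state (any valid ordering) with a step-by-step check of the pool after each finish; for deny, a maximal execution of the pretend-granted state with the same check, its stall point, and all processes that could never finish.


GRANT. The post-grant state is safe; one safe sequence: J1, J5, J8, J7, J9, J2, J3.
Key observation: even at the reduced pool (3, 1, 2, 1), J1 fits immediately, so safety survives the grant.
Step-by-step check of the post-grant state:
  pool = (3, 1, 2, 1)
  J1 needs (1, 1, 1, 1) <= (3, 1, 2, 1) -> finishes; pool += (0, 1, 3, 1) = (3, 2, 5, 2)
  J5 needs (2, 2, 4, 0) <= (3, 2, 5, 2) -> finishes; pool += (2, 0, 1, 1) = (5, 2, 6, 3)
  J8 needs (2, 1, 6, 2) <= (5, 2, 6, 3) -> finishes; pool += (1, 4, 3, 2) = (6, 6, 9, 5)
  J7 needs (4, 6, 1, 2) <= (6, 6, 9, 5) -> finishes; pool += (0, 0, 1, 1) = (6, 6, 10, 6)
  J9 needs (2, 3, 4, 1) <= (6, 6, 10, 6) -> finishes; pool += (1, 1, 0, 2) = (7, 7, 10, 8)
  J2 needs (1, 7, 7, 6) <= (7, 7, 10, 8) -> finishes; pool += (1, 0, 3, 0) = (8, 7, 13, 8)
  J3 needs (2, 4, 4, 4) <= (8, 7, 13, 8) -> finishes; pool += (0, 1, 2, 0) = (8, 8, 15, 8)
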